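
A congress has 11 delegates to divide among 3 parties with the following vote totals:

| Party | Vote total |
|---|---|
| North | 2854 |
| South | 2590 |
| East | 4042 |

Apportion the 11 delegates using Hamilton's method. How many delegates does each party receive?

North: 3; South: 3; East: 5

Total 9486; standard divisor 9486/11 ≈ 862.364.
Standard quotas: North 3.310, South 3.003, East 4.687.
Lower quotas: North 3, South 3, East 4 (sum 10, leaving 1 seat).
Remainders in descending order: East 0.687, North 0.310, South 0.003.
Largest remainder: East receives the extra seat.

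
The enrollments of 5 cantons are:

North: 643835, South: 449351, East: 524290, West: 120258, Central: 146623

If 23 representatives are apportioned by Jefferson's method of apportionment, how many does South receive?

Standard divisor 1884357/23 ≈ 81928.565; standard quotas: North 7.858, South 5.485, East 6.399, West 1.468, Central 1.790.
Rounding down gives 7, 5, 6, 1, 1 = 20 seats, so the divisor must be adjusted.
With modified divisor 74100: modified quotas North 8.689, South 6.064, East 7.075, West 1.623, Central 1.979.
Rounding down: North 8, South 6, East 7, West 1, Central 1 (total 23).
South receives 6.

6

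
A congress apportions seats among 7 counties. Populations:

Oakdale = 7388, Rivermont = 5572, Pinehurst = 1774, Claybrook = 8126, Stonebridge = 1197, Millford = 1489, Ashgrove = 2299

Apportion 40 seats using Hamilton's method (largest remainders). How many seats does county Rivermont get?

8

Total 27845; standard divisor 27845/40 ≈ 696.125.
Standard quotas: Oakdale 10.6130, Rivermont 8.0043, Pinehurst 2.5484, Claybrook 11.6732, Stonebridge 1.7195, Millford 2.1390, Ashgrove 3.3026.
Lower quotas: Oakdale 10, Rivermont 8, Pinehurst 2, Claybrook 11, Stonebridge 1, Millford 2, Ashgrove 3 (sum 37, leaving 3 seats).
Remainders in descending order: Stonebridge 0.7195, Claybrook 0.6732, Oakdale 0.6130, Pinehurst 0.5484, Ashgrove 0.3026, Millford 0.1390, Rivermont 0.0043.
Largest remainders: Stonebridge, Claybrook, Oakdale receive the extra seats.
Rivermont receives 8.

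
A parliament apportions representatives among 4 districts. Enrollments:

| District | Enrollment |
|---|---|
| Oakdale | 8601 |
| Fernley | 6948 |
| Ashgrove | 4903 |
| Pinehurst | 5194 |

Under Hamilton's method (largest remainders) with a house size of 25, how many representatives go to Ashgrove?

Standard divisor: 25646 ÷ 25 ≈ 1025.84.
Standard quotas: Oakdale 8.3843, Fernley 6.7730, Ashgrove 4.7795, Pinehurst 5.0632.
Lower quotas: Oakdale 8, Fernley 6, Ashgrove 4, Pinehurst 5 (sum 23, leaving 2 seats).
Remainders in descending order: Ashgrove 0.7795, Fernley 0.7730, Oakdale 0.3843, Pinehurst 0.0632.
The surplus seats go to Ashgrove, Fernley.
Ashgrove receives 5.

5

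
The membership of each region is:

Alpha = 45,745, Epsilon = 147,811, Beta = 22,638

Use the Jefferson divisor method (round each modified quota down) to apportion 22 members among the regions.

Standard divisor 216194/22 ≈ 9827; standard quotas: Alpha 4.655, Epsilon 15.041, Beta 2.304.
Rounding down gives 4, 15, 2 = 21 seats, so the divisor must be adjusted.
With modified divisor 9200: modified quotas Alpha 4.972, Epsilon 16.066, Beta 2.461.
Rounding down: Alpha 4, Epsilon 16, Beta 2 (total 22).

Alpha: 4, Epsilon: 16, Beta: 2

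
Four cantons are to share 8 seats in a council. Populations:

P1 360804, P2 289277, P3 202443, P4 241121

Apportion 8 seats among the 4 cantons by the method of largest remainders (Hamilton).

P1=3, P2=2, P3=1, P4=2

The standard divisor is 1093645/8 ≈ 136705.625.
Standard quotas: P1 2.6393, P2 2.1161, P3 1.4809, P4 1.7638.
Lower quotas: P1 2, P2 2, P3 1, P4 1 (sum 6, leaving 2 seats).
Remainders in descending order: P4 0.7638, P1 0.6393, P3 0.4809, P2 0.1161.
The surplus seats go to P4, P1.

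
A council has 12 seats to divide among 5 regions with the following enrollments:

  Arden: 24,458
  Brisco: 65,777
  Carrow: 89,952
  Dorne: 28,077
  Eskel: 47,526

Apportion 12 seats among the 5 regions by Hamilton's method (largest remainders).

Arden 1; Brisco 3; Carrow 4; Dorne 2; Eskel 2

Standard divisor: 255790 ÷ 12 ≈ 21315.833.
Standard quotas: Arden 1.1474, Brisco 3.0858, Carrow 4.2200, Dorne 1.3172, Eskel 2.2296.
Lower quotas: Arden 1, Brisco 3, Carrow 4, Dorne 1, Eskel 2 (sum 11, leaving 1 seat).
Remainders in descending order: Dorne 0.3172, Eskel 0.2296, Carrow 0.2200, Arden 0.1474, Brisco 0.0858.
Largest remainder: Dorne receives the extra seat.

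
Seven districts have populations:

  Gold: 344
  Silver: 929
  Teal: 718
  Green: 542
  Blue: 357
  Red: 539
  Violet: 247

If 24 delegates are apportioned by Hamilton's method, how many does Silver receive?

Standard divisor: 3676 ÷ 24 ≈ 153.167.
Standard quotas: Gold 2.246, Silver 6.065, Teal 4.688, Green 3.539, Blue 2.331, Red 3.519, Violet 1.613.
Lower quotas: Gold 2, Silver 6, Teal 4, Green 3, Blue 2, Red 3, Violet 1 (sum 21, leaving 3 seats).
Remainders in descending order: Teal 0.688, Violet 0.613, Green 0.539, Red 0.519, Blue 0.331, Gold 0.246, Silver 0.065.
Largest remainders: Teal, Violet, Green receive the extra seats.
Silver receives 6.

6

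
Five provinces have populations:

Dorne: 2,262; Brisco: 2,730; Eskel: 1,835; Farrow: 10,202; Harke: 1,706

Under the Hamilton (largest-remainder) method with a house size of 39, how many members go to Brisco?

Standard divisor: 18735 ÷ 39 ≈ 480.385.
Standard quotas: Dorne 4.7087, Brisco 5.6829, Eskel 3.8199, Farrow 21.2371, Harke 3.5513.
Lower quotas: Dorne 4, Brisco 5, Eskel 3, Farrow 21, Harke 3 (sum 36, leaving 3 seats).
Remainders in descending order: Eskel 0.8199, Dorne 0.7087, Brisco 0.6829, Harke 0.5513, Farrow 0.2371.
Largest remainders: Eskel, Dorne, Brisco receive the extra seats.
Brisco receives 6.

6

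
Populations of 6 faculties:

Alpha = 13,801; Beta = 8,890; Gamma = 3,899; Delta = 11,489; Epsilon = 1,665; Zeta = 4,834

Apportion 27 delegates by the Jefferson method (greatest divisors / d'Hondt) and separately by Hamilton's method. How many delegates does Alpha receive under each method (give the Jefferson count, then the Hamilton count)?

9 and 8

Jefferson: Alpha 9, Beta 5, Gamma 2, Delta 7, Epsilon 1, Zeta 3.
Hamilton: Alpha 8, Beta 6, Gamma 2, Delta 7, Epsilon 1, Zeta 3.
Alpha gets 9 under Jefferson and 8 under Hamilton.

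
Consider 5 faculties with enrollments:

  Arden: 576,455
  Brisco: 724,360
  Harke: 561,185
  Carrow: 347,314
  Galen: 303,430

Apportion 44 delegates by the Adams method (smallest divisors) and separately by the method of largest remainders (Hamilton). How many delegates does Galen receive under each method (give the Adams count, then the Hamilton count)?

Adams: Arden 10, Brisco 12, Harke 10, Carrow 6, Galen 6.
Hamilton: Arden 10, Brisco 13, Harke 10, Carrow 6, Galen 5.
Galen gets 6 under Adams and 5 under Hamilton.

6 and 5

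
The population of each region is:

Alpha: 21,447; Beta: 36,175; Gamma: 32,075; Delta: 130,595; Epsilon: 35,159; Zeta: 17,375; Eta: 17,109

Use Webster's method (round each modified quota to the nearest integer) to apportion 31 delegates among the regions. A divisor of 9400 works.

Alpha=2, Beta=4, Gamma=3, Delta=14, Epsilon=4, Zeta=2, Eta=2

With modified divisor 9400: modified quotas Alpha 2.282, Beta 3.848, Gamma 3.412, Delta 13.893, Epsilon 3.740, Zeta 1.848, Eta 1.820.
Rounding to the nearest integer: Alpha 2, Beta 4, Gamma 3, Delta 14, Epsilon 4, Zeta 2, Eta 2 (total 31).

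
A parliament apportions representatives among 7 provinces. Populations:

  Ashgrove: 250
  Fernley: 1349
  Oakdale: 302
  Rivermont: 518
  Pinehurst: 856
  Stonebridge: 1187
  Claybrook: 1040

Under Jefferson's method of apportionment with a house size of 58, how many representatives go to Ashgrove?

2

Standard divisor 5502/58 ≈ 94.862; standard quotas: Ashgrove 2.635, Fernley 14.221, Oakdale 3.184, Rivermont 5.461, Pinehurst 9.024, Stonebridge 12.513, Claybrook 10.963.
Rounding down gives 2, 14, 3, 5, 9, 12, 10 = 55 seats, so the divisor must be adjusted.
With modified divisor 88: modified quotas Ashgrove 2.841, Fernley 15.330, Oakdale 3.432, Rivermont 5.886, Pinehurst 9.727, Stonebridge 13.489, Claybrook 11.818.
Rounding down: Ashgrove 2, Fernley 15, Oakdale 3, Rivermont 5, Pinehurst 9, Stonebridge 13, Claybrook 11 (total 58).
Ashgrove receives 2.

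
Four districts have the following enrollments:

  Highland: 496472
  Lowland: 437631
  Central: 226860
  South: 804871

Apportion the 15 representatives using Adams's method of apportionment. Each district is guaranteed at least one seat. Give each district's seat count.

Highland=4, Lowland=3, Central=2, South=6

Standard divisor 1965834/15 ≈ 131055.6; standard quotas: Highland 3.788, Lowland 3.339, Central 1.731, South 6.141.
Rounding up gives 4, 4, 2, 7 = 17 seats, so the divisor must be adjusted.
With modified divisor 153400: modified quotas Highland 3.236, Lowland 2.853, Central 1.479, South 5.247.
Rounding up: Highland 4, Lowland 3, Central 2, South 6 (total 15).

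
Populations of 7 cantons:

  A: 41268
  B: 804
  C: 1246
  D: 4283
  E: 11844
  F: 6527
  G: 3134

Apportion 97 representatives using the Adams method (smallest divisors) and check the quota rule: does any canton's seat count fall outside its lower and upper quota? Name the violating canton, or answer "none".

A

Standard quotas: A 57.925, B 1.129, C 1.749, D 6.012, E 16.625, F 9.162, G 4.399.
Adams allocation: A 56, B 2, C 2, D 6, E 17, F 9, G 5.
A has quota 57.925 (lower 57, upper 58) but receives 56 — outside the quota interval.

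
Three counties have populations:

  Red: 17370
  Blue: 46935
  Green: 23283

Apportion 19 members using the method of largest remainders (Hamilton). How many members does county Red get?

Standard divisor: 87588 ÷ 19 ≈ 4609.895.
Standard quotas: Red 3.7680, Blue 10.1814, Green 5.0507.
Lower quotas: Red 3, Blue 10, Green 5 (sum 18, leaving 1 seat).
Remainders in descending order: Red 0.7680, Blue 0.1814, Green 0.0507.
The surplus seat goes to Red.
Red receives 4.

4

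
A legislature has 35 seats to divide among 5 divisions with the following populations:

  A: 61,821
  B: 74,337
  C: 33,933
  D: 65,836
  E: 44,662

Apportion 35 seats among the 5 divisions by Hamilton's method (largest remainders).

A 8, B 9, C 4, D 8, E 6

The standard divisor is 280589/35 ≈ 8016.829.
Standard quotas: A 7.7114, B 9.2726, C 4.2327, D 8.2122, E 5.5710.
Lower quotas: A 7, B 9, C 4, D 8, E 5 (sum 33, leaving 2 seats).
Remainders in descending order: A 0.7114, E 0.5710, B 0.2726, C 0.2327, D 0.2122.
Largest remainders: A, E receive the extra seats.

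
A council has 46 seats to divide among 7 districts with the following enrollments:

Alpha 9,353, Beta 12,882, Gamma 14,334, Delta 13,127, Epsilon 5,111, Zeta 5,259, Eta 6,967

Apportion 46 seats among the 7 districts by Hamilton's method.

Alpha: 6; Beta: 9; Gamma: 10; Delta: 9; Epsilon: 3; Zeta: 4; Eta: 5

Total 67033; standard divisor 67033/46 ≈ 1457.239.
Standard quotas: Alpha 6.4183, Beta 8.8400, Gamma 9.8364, Delta 9.0081, Epsilon 3.5073, Zeta 3.6089, Eta 4.7810.
Lower quotas: Alpha 6, Beta 8, Gamma 9, Delta 9, Epsilon 3, Zeta 3, Eta 4 (sum 42, leaving 4 seats).
Remainders in descending order: Beta 0.8400, Gamma 0.8364, Eta 0.7810, Zeta 0.6089, Epsilon 0.5073, Alpha 0.4183, Delta 0.0081.
The surplus seats go to Beta, Gamma, Eta, Zeta.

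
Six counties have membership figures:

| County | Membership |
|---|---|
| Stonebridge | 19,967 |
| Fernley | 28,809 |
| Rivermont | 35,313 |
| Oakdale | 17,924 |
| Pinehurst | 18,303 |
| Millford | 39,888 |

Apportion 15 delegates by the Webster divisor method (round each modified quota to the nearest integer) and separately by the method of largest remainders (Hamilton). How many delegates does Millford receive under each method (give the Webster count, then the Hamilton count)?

Webster: Stonebridge 2, Fernley 3, Rivermont 3, Oakdale 2, Pinehurst 2, Millford 3.
Hamilton: Stonebridge 2, Fernley 3, Rivermont 3, Oakdale 1, Pinehurst 2, Millford 4.
Millford gets 3 under Webster and 4 under Hamilton.

3 and 4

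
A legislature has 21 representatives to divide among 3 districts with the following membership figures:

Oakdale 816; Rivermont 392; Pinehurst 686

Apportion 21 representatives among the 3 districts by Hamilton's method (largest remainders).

Oakdale: 9, Rivermont: 4, Pinehurst: 8

The standard divisor is 1894/21 ≈ 90.19.
Standard quotas: Oakdale 9.048, Rivermont 4.346, Pinehurst 7.606.
Lower quotas: Oakdale 9, Rivermont 4, Pinehurst 7 (sum 20, leaving 1 seat).
Remainders in descending order: Pinehurst 0.606, Rivermont 0.346, Oakdale 0.048.
The surplus seat goes to Pinehurst.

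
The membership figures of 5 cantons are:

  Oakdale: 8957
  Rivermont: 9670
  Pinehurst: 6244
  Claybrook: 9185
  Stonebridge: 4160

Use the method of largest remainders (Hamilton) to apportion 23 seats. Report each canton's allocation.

Standard divisor: 38216 ÷ 23 ≈ 1661.565.
Standard quotas: Oakdale 5.3907, Rivermont 5.8198, Pinehurst 3.7579, Claybrook 5.5279, Stonebridge 2.5037.
Lower quotas: Oakdale 5, Rivermont 5, Pinehurst 3, Claybrook 5, Stonebridge 2 (sum 20, leaving 3 seats).
Remainders in descending order: Rivermont 0.8198, Pinehurst 0.7579, Claybrook 0.5279, Stonebridge 0.5037, Oakdale 0.3907.
Largest remainders: Rivermont, Pinehurst, Claybrook receive the extra seats.

Oakdale 5, Rivermont 6, Pinehurst 4, Claybrook 6, Stonebridge 2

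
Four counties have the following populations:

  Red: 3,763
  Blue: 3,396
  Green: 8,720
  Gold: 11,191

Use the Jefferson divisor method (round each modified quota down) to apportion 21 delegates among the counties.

Standard divisor 27070/21 ≈ 1289.048; standard quotas: Red 2.919, Blue 2.635, Green 6.765, Gold 8.682.
Rounding down gives 2, 2, 6, 8 = 18 seats, so the divisor must be adjusted.
With modified divisor 1200: modified quotas Red 3.136, Blue 2.830, Green 7.267, Gold 9.326.
Rounding down: Red 3, Blue 2, Green 7, Gold 9 (total 21).

Red 3, Blue 2, Green 7, Gold 9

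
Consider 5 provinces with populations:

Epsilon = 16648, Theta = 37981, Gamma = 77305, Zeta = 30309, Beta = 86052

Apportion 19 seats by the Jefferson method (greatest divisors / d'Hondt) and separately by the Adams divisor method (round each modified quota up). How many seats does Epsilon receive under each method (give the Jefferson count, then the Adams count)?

Jefferson: Epsilon 1, Theta 3, Gamma 6, Zeta 2, Beta 7.
Adams: Epsilon 2, Theta 3, Gamma 6, Zeta 2, Beta 6.
Epsilon gets 1 under Jefferson and 2 under Adams.

1 and 2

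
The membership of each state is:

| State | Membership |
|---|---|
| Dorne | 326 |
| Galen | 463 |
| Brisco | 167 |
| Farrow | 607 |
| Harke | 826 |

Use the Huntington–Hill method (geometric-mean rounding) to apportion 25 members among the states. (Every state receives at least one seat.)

Dorne 3; Galen 5; Brisco 2; Farrow 6; Harke 9

With divisor 96: modified quotas Dorne 3.396, Galen 4.823, Brisco 1.740, Farrow 6.323, Harke 8.604.
Geometric-mean thresholds: Dorne √(3·4)=3.464, Galen √(4·5)=4.472, Brisco √(1·2)=1.414, Farrow √(6·7)=6.481, Harke √(8·9)=8.485.
Each quota rounded against its threshold gives Dorne 3, Galen 5, Brisco 2, Farrow 6, Harke 9 (total 25).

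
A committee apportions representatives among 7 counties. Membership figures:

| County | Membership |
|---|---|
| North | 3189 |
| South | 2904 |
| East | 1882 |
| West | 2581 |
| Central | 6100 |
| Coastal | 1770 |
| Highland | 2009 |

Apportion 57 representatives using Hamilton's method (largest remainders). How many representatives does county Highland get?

The standard divisor is 20435/57 ≈ 358.509.
Standard quotas: North 8.8952, South 8.1002, East 5.2495, West 7.1993, Central 17.0149, Coastal 4.9371, Highland 5.6038.
Lower quotas: North 8, South 8, East 5, West 7, Central 17, Coastal 4, Highland 5 (sum 54, leaving 3 seats).
Remainders in descending order: Coastal 0.9371, North 0.8952, Highland 0.6038, East 0.2495, West 0.1993, South 0.1002, Central 0.0149.
Largest remainders: Coastal, North, Highland receive the extra seats.
Highland receives 6.

6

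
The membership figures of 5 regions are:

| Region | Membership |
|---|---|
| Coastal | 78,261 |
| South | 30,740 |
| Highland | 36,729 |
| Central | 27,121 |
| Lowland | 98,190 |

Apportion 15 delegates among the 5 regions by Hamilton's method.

The standard divisor is 271041/15 ≈ 18069.4.
Standard quotas: Coastal 4.3311, South 1.7012, Highland 2.0327, Central 1.5009, Lowland 5.4340.
Lower quotas: Coastal 4, South 1, Highland 2, Central 1, Lowland 5 (sum 13, leaving 2 seats).
Remainders in descending order: South 0.7012, Central 0.5009, Lowland 0.4340, Coastal 0.3311, Highland 0.0327.
Largest remainders: South, Central receive the extra seats.

Coastal 4, South 2, Highland 2, Central 2, Lowland 5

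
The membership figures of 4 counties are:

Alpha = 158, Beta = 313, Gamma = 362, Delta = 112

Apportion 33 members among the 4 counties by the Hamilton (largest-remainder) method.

Standard divisor: 945 ÷ 33 ≈ 28.636.
Standard quotas: Alpha 5.517, Beta 10.930, Gamma 12.641, Delta 3.911.
Lower quotas: Alpha 5, Beta 10, Gamma 12, Delta 3 (sum 30, leaving 3 seats).
Remainders in descending order: Beta 0.930, Delta 0.911, Gamma 0.641, Alpha 0.517.
Largest remainders: Beta, Delta, Gamma receive the extra seats.

Alpha: 5, Beta: 11, Gamma: 13, Delta: 4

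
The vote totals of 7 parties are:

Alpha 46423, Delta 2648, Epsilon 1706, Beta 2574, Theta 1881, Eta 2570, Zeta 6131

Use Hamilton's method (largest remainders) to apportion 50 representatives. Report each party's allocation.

Alpha 36; Delta 2; Epsilon 1; Beta 2; Theta 2; Eta 2; Zeta 5

Standard divisor: 63933 ÷ 50 ≈ 1278.66.
Standard quotas: Alpha 36.3060, Delta 2.0709, Epsilon 1.3342, Beta 2.0130, Theta 1.4711, Eta 2.0099, Zeta 4.7949.
Lower quotas: Alpha 36, Delta 2, Epsilon 1, Beta 2, Theta 1, Eta 2, Zeta 4 (sum 48, leaving 2 seats).
Remainders in descending order: Zeta 0.7949, Theta 0.4711, Epsilon 0.3342, Alpha 0.3060, Delta 0.0709, Beta 0.0130, Eta 0.0099.
Largest remainders: Zeta, Theta receive the extra seats.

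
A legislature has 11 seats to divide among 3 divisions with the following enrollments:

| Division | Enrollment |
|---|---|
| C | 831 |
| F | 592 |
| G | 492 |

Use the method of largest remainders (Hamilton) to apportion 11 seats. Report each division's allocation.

The standard divisor is 1915/11 ≈ 174.091.
Standard quotas: C 4.773, F 3.401, G 2.826.
Lower quotas: C 4, F 3, G 2 (sum 9, leaving 2 seats).
Remainders in descending order: G 0.826, C 0.773, F 0.401.
The surplus seats go to G, C.

C=5, F=3, G=3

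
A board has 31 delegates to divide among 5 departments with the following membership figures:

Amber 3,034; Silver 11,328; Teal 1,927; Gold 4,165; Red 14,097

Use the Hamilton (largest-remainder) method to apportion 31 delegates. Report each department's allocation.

Amber=3, Silver=10, Teal=2, Gold=4, Red=12

Standard divisor: 34551 ÷ 31 ≈ 1114.548.
Standard quotas: Amber 2.7222, Silver 10.1638, Teal 1.7290, Gold 3.7369, Red 12.6482.
Lower quotas: Amber 2, Silver 10, Teal 1, Gold 3, Red 12 (sum 28, leaving 3 seats).
Remainders in descending order: Gold 0.7369, Teal 0.7290, Amber 0.7222, Red 0.6482, Silver 0.1638.
Largest remainders: Gold, Teal, Amber receive the extra seats.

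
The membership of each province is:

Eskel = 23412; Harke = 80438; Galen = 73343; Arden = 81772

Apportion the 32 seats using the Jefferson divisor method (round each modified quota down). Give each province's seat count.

Eskel: 3, Harke: 10, Galen: 9, Arden: 10

Standard divisor 258965/32 ≈ 8092.656; standard quotas: Eskel 2.893, Harke 9.940, Galen 9.063, Arden 10.104.
Rounding down gives 2, 9, 9, 10 = 30 seats, so the divisor must be adjusted.
With modified divisor 7600: modified quotas Eskel 3.081, Harke 10.584, Galen 9.650, Arden 10.759.
Rounding down: Eskel 3, Harke 10, Galen 9, Arden 10 (total 32).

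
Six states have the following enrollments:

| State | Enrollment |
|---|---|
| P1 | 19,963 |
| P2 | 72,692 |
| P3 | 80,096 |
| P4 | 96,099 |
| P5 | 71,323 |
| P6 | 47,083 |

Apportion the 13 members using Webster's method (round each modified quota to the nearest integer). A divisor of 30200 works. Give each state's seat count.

P1 1, P2 2, P3 3, P4 3, P5 2, P6 2

With modified divisor 30200: modified quotas P1 0.661, P2 2.407, P3 2.652, P4 3.182, P5 2.362, P6 1.559.
Rounding to the nearest integer: P1 1, P2 2, P3 3, P4 3, P5 2, P6 2 (total 13).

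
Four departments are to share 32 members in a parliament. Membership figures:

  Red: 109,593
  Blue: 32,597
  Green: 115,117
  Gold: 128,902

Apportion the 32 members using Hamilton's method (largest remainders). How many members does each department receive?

Red=9, Blue=3, Green=9, Gold=11

Total 386209; standard divisor 386209/32 ≈ 12069.031.
Standard quotas: Red 9.0805, Blue 2.7009, Green 9.5382, Gold 10.6804.
Lower quotas: Red 9, Blue 2, Green 9, Gold 10 (sum 30, leaving 2 seats).
Remainders in descending order: Blue 0.7009, Gold 0.6804, Green 0.5382, Red 0.0805.
Largest remainders: Blue, Gold receive the extra seats.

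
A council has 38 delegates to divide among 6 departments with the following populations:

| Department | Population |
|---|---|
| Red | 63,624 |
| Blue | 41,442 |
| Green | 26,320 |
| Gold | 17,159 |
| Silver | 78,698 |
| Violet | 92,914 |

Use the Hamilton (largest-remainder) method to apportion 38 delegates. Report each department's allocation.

Red: 8, Blue: 5, Green: 3, Gold: 2, Silver: 9, Violet: 11

Total 320157; standard divisor 320157/38 ≈ 8425.184.
Standard quotas: Red 7.5516, Blue 4.9188, Green 3.1240, Gold 2.0366, Silver 9.3408, Violet 11.0281.
Lower quotas: Red 7, Blue 4, Green 3, Gold 2, Silver 9, Violet 11 (sum 36, leaving 2 seats).
Remainders in descending order: Blue 0.9188, Red 0.5516, Silver 0.3408, Green 0.1240, Gold 0.0366, Violet 0.0281.
The surplus seats go to Blue, Red.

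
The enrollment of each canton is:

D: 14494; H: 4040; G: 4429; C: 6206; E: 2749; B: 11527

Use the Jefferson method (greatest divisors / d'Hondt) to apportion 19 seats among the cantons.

Standard divisor 43445/19 ≈ 2286.579; standard quotas: D 6.339, H 1.767, G 1.937, C 2.714, E 1.202, B 5.041.
Rounding down gives 6, 1, 1, 2, 1, 5 = 16 seats, so the divisor must be adjusted.
With modified divisor 2044: modified quotas D 7.091, H 1.977, G 2.167, C 3.036, E 1.345, B 5.639.
Rounding down: D 7, H 1, G 2, C 3, E 1, B 5 (total 19).

D 7; H 1; G 2; C 3; E 1; B 5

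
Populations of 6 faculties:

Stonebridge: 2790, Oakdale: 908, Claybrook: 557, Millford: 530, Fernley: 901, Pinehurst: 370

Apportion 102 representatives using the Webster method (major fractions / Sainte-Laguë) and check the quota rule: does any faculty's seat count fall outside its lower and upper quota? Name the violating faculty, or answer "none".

Stonebridge

Standard quotas: Stonebridge 46.991, Oakdale 15.293, Claybrook 9.381, Millford 8.927, Fernley 15.175, Pinehurst 6.232.
Webster allocation: Stonebridge 48, Oakdale 15, Claybrook 9, Millford 9, Fernley 15, Pinehurst 6.
Stonebridge has quota 46.991 (lower 46, upper 47) but receives 48 — outside the quota interval.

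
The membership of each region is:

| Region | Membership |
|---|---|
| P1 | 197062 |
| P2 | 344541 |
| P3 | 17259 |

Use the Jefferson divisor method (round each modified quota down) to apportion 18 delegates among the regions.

P1=6, P2=12, P3=0

Standard divisor 558862/18 ≈ 31047.889; standard quotas: P1 6.347, P2 11.097, P3 0.556.
Rounding down gives 6, 11, 0 = 17 seats, so the divisor must be adjusted.
With modified divisor 28400: modified quotas P1 6.939, P2 12.132, P3 0.608.
Rounding down: P1 6, P2 12, P3 0 (total 18).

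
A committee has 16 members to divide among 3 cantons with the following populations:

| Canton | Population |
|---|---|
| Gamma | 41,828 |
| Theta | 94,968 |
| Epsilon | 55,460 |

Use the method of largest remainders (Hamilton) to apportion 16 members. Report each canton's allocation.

Gamma 3, Theta 8, Epsilon 5

Total 192256; standard divisor 192256/16 = 12016.
Standard quotas: Gamma 3.4810, Theta 7.9035, Epsilon 4.6155.
Lower quotas: Gamma 3, Theta 7, Epsilon 4 (sum 14, leaving 2 seats).
Remainders in descending order: Theta 0.9035, Epsilon 0.6155, Gamma 0.4810.
Largest remainders: Theta, Epsilon receive the extra seats.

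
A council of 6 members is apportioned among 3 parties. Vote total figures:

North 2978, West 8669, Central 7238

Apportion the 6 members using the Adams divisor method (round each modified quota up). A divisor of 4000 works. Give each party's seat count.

With modified divisor 4000: modified quotas North 0.745, West 2.167, Central 1.810.
Rounding up: North 1, West 3, Central 2 (total 6).

North 1; West 3; Central 2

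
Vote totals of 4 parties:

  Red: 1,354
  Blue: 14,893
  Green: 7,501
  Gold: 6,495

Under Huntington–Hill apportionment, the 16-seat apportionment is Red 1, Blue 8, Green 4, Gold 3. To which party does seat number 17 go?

Priority for the next seat is population ÷ (√(s·(s+1))).
Priorities: Red 957.423, Blue 1755.157, Green 1677.275, Gold 1874.945.
Highest priority: Gold.

Gold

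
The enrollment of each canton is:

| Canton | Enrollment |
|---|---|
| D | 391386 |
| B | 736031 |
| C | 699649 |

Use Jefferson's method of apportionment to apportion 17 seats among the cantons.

D: 3, B: 7, C: 7

Standard divisor 1827066/17 ≈ 107474.471; standard quotas: D 3.642, B 6.848, C 6.510.
Rounding down gives 3, 6, 6 = 15 seats, so the divisor must be adjusted.
With modified divisor 98900: modified quotas D 3.957, B 7.442, C 7.074.
Rounding down: D 3, B 7, C 7 (total 17).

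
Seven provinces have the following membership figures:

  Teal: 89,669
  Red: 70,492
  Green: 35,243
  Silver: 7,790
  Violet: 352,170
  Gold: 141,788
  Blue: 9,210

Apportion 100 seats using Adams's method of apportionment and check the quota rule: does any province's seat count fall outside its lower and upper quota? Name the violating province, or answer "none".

Standard quotas: Teal 12.694, Red 9.980, Green 4.989, Silver 1.103, Violet 49.857, Gold 20.073, Blue 1.304.
Adams allocation: Teal 13, Red 10, Green 5, Silver 2, Violet 48, Gold 20, Blue 2.
Violet has quota 49.857 (lower 49, upper 50) but receives 48 — outside the quota interval.

Violet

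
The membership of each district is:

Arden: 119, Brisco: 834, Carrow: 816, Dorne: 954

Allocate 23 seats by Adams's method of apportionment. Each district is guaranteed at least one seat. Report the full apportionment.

Arden 1, Brisco 7, Carrow 7, Dorne 8

Standard divisor 2723/23 ≈ 118.391; standard quotas: Arden 1.005, Brisco 7.044, Carrow 6.892, Dorne 8.058.
Rounding up gives 2, 8, 7, 9 = 26 seats, so the divisor must be adjusted.
With modified divisor 130: modified quotas Arden 0.915, Brisco 6.415, Carrow 6.277, Dorne 7.338.
Rounding up: Arden 1, Brisco 7, Carrow 7, Dorne 8 (total 23).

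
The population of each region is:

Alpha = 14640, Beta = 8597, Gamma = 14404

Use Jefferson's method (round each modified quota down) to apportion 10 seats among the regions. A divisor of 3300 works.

Alpha 4; Beta 2; Gamma 4

With modified divisor 3300: modified quotas Alpha 4.436, Beta 2.605, Gamma 4.365.
Rounding down: Alpha 4, Beta 2, Gamma 4 (total 10).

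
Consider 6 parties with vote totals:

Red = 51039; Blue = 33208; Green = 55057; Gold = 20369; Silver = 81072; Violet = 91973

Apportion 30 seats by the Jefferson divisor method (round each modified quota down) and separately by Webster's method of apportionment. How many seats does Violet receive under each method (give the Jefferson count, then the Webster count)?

9 and 8

Jefferson: Red 5, Blue 3, Green 5, Gold 1, Silver 7, Violet 9.
Webster: Red 5, Blue 3, Green 5, Gold 2, Silver 7, Violet 8.
Violet gets 9 under Jefferson and 8 under Webster.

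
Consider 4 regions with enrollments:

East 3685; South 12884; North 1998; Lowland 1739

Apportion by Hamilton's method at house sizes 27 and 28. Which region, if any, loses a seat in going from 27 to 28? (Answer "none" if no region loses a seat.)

none

At 27 seats: East 5, South 17, North 3, Lowland 2.
At 28 seats: East 5, South 18, North 3, Lowland 2.
No region's allocation decreased.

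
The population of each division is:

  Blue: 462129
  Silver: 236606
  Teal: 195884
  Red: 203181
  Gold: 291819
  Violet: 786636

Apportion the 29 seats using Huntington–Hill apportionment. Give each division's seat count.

With divisor 77486: modified quotas Blue 5.964, Silver 3.054, Teal 2.528, Red 2.622, Gold 3.766, Violet 10.152.
Geometric-mean thresholds: Blue √(5·6)=5.477, Silver √(3·4)=3.464, Teal √(2·3)=2.449, Red √(2·3)=2.449, Gold √(3·4)=3.464, Violet √(10·11)=10.488.
Each quota rounded against its threshold gives Blue 6, Silver 3, Teal 3, Red 3, Gold 4, Violet 10 (total 29).

Blue 6, Silver 3, Teal 3, Red 3, Gold 4, Violet 10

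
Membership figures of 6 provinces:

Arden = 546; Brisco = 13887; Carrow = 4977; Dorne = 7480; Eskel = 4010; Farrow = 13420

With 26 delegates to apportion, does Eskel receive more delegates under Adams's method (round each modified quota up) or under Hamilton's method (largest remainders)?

Adams: Arden 1, Brisco 8, Carrow 3, Dorne 4, Eskel 3, Farrow 7.
Hamilton: Arden 0, Brisco 8, Carrow 3, Dorne 5, Eskel 2, Farrow 8.
Eskel gets 3 under Adams and 2 under Hamilton.

Adams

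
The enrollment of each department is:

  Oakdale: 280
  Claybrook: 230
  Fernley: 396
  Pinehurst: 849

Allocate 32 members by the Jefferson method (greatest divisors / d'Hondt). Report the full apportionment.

Standard divisor 1755/32 ≈ 54.844; standard quotas: Oakdale 5.105, Claybrook 4.194, Fernley 7.221, Pinehurst 15.480.
Rounding down gives 5, 4, 7, 15 = 31 seats, so the divisor must be adjusted.
With modified divisor 52: modified quotas Oakdale 5.385, Claybrook 4.423, Fernley 7.615, Pinehurst 16.327.
Rounding down: Oakdale 5, Claybrook 4, Fernley 7, Pinehurst 16 (total 32).

Oakdale=5; Claybrook=4; Fernley=7; Pinehurst=16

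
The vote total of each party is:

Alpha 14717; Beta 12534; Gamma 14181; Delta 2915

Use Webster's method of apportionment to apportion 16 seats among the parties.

Alpha: 5, Beta: 5, Gamma: 5, Delta: 1

Standard divisor 44347/16 ≈ 2771.688; standard quotas: Alpha 5.310, Beta 4.522, Gamma 5.116, Delta 1.052.
Rounding to the nearest integer gives Alpha 5, Beta 5, Gamma 5, Delta 1 — total 16, matching the house size, so no adjustment is needed.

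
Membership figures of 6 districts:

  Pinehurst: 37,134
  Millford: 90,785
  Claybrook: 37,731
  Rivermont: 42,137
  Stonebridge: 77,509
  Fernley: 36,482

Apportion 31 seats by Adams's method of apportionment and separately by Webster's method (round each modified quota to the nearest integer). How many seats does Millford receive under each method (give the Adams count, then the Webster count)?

Adams: Pinehurst 4, Millford 8, Claybrook 4, Rivermont 4, Stonebridge 7, Fernley 4.
Webster: Pinehurst 4, Millford 9, Claybrook 4, Rivermont 4, Stonebridge 7, Fernley 3.
Millford gets 8 under Adams and 9 under Webster.

8 and 9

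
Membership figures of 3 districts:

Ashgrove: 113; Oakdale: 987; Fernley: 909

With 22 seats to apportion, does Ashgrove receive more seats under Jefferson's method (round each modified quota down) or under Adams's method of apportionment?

Adams

Jefferson: Ashgrove 1, Oakdale 11, Fernley 10.
Adams: Ashgrove 2, Oakdale 10, Fernley 10.
Ashgrove gets 1 under Jefferson and 2 under Adams.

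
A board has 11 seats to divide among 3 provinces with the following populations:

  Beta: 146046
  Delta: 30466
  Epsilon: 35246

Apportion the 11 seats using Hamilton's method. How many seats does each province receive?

Standard divisor: 211758 ÷ 11 ≈ 19250.727.
Standard quotas: Beta 7.5865, Delta 1.5826, Epsilon 1.8309.
Lower quotas: Beta 7, Delta 1, Epsilon 1 (sum 9, leaving 2 seats).
Remainders in descending order: Epsilon 0.8309, Beta 0.5865, Delta 0.5826.
The surplus seats go to Epsilon, Beta.

Beta=8, Delta=1, Epsilon=2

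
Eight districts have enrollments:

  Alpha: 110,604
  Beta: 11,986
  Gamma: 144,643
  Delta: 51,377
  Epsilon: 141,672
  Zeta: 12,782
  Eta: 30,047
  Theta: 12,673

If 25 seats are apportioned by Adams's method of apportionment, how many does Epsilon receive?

Standard divisor 515784/25 ≈ 20631.36; standard quotas: Alpha 5.361, Beta 0.581, Gamma 7.011, Delta 2.490, Epsilon 6.867, Zeta 0.620, Eta 1.456, Theta 0.614.
Rounding up gives 6, 1, 8, 3, 7, 1, 2, 1 = 29 seats, so the divisor must be adjusted.
With modified divisor 24900: modified quotas Alpha 4.442, Beta 0.481, Gamma 5.809, Delta 2.063, Epsilon 5.690, Zeta 0.513, Eta 1.207, Theta 0.509.
Rounding up: Alpha 5, Beta 1, Gamma 6, Delta 3, Epsilon 6, Zeta 1, Eta 2, Theta 1 (total 25).
Epsilon receives 6.

6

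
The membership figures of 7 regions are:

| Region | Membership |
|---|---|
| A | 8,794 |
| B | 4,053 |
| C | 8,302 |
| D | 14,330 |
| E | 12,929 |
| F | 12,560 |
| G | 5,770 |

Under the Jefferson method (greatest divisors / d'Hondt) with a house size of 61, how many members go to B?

Standard divisor 66738/61 ≈ 1094.066; standard quotas: A 8.038, B 3.705, C 7.588, D 13.098, E 11.817, F 11.480, G 5.274.
Rounding down gives 8, 3, 7, 13, 11, 11, 5 = 58 seats, so the divisor must be adjusted.
With modified divisor 1030: modified quotas A 8.538, B 3.935, C 8.060, D 13.913, E 12.552, F 12.194, G 5.602.
Rounding down: A 8, B 3, C 8, D 13, E 12, F 12, G 5 (total 61).
B receives 3.

3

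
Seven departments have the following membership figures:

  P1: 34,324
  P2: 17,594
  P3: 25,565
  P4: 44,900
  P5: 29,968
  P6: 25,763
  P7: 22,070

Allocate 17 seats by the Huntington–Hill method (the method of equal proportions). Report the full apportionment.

P1 3; P2 2; P3 2; P4 4; P5 2; P6 2; P7 2

With divisor 12338: modified quotas P1 2.782, P2 1.426, P3 2.072, P4 3.639, P5 2.429, P6 2.088, P7 1.789.
Geometric-mean thresholds: P1 √(2·3)=2.449, P2 √(1·2)=1.414, P3 √(2·3)=2.449, P4 √(3·4)=3.464, P5 √(2·3)=2.449, P6 √(2·3)=2.449, P7 √(1·2)=1.414.
Each quota rounded against its threshold gives P1 3, P2 2, P3 2, P4 4, P5 2, P6 2, P7 2 (total 17).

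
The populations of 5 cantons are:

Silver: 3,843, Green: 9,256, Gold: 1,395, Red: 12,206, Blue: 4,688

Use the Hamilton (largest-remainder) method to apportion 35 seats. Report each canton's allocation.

Standard divisor: 31388 ÷ 35 ≈ 896.8.
Standard quotas: Silver 4.2852, Green 10.3211, Gold 1.5555, Red 13.6106, Blue 5.2275.
Lower quotas: Silver 4, Green 10, Gold 1, Red 13, Blue 5 (sum 33, leaving 2 seats).
Remainders in descending order: Red 0.6106, Gold 0.5555, Green 0.3211, Silver 0.2852, Blue 0.2275.
The surplus seats go to Red, Gold.

Silver=4, Green=10, Gold=2, Red=14, Blue=5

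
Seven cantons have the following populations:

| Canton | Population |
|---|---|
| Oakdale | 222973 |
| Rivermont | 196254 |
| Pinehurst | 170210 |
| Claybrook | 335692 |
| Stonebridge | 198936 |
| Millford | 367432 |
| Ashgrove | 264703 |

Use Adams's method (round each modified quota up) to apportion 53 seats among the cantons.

Standard divisor 1756200/53 ≈ 33135.849; standard quotas: Oakdale 6.729, Rivermont 5.923, Pinehurst 5.137, Claybrook 10.131, Stonebridge 6.004, Millford 11.089, Ashgrove 7.988.
Rounding up gives 7, 6, 6, 11, 7, 12, 8 = 57 seats, so the divisor must be adjusted.
With modified divisor 35400: modified quotas Oakdale 6.299, Rivermont 5.544, Pinehurst 4.808, Claybrook 9.483, Stonebridge 5.620, Millford 10.379, Ashgrove 7.477.
Rounding up: Oakdale 7, Rivermont 6, Pinehurst 5, Claybrook 10, Stonebridge 6, Millford 11, Ashgrove 8 (total 53).

Oakdale 7, Rivermont 6, Pinehurst 5, Claybrook 10, Stonebridge 6, Millford 11, Ashgrove 8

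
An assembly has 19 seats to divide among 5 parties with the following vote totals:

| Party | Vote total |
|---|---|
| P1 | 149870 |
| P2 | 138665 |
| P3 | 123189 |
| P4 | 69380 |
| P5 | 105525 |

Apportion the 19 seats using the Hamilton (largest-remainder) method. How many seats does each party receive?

P1=5, P2=5, P3=4, P4=2, P5=3

Total 586629; standard divisor 586629/19 ≈ 30875.211.
Standard quotas: P1 4.8541, P2 4.4911, P3 3.9899, P4 2.2471, P5 3.4178.
Lower quotas: P1 4, P2 4, P3 3, P4 2, P5 3 (sum 16, leaving 3 seats).
Remainders in descending order: P3 0.9899, P1 0.8541, P2 0.4911, P5 0.4178, P4 0.2471.
Largest remainders: P3, P1, P2 receive the extra seats.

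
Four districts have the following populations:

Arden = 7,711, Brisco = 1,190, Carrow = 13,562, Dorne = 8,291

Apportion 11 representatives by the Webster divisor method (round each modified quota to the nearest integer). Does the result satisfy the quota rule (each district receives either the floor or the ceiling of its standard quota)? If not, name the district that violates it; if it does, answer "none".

Standard quotas: Arden 2.758, Brisco 0.426, Carrow 4.851, Dorne 2.966.
Webster allocation: Arden 3, Brisco 0, Carrow 5, Dorne 3.
Every allocation lies between the lower and upper quota.

none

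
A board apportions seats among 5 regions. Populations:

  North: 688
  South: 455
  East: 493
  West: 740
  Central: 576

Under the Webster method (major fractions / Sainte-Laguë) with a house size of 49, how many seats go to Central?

10

Standard divisor 2952/49 ≈ 60.245; standard quotas: North 11.420, South 7.553, East 8.183, West 12.283, Central 9.561.
Rounding to the nearest integer gives North 11, South 8, East 8, West 12, Central 10 — total 49, matching the house size, so no adjustment is needed.
Central receives 10.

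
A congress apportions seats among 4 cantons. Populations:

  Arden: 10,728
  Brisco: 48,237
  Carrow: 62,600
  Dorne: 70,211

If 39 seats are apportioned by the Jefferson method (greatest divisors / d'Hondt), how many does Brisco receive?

Standard divisor 191776/39 ≈ 4917.333; standard quotas: Arden 2.182, Brisco 9.810, Carrow 12.730, Dorne 14.278.
Rounding down gives 2, 9, 12, 14 = 37 seats, so the divisor must be adjusted.
With modified divisor 4700: modified quotas Arden 2.283, Brisco 10.263, Carrow 13.319, Dorne 14.939.
Rounding down: Arden 2, Brisco 10, Carrow 13, Dorne 14 (total 39).
Brisco receives 10.

10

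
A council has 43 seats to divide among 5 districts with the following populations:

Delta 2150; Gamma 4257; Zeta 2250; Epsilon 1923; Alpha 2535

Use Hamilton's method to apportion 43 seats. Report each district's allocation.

Standard divisor: 13115 ÷ 43 = 305.
Standard quotas: Delta 7.049, Gamma 13.957, Zeta 7.377, Epsilon 6.305, Alpha 8.311.
Lower quotas: Delta 7, Gamma 13, Zeta 7, Epsilon 6, Alpha 8 (sum 41, leaving 2 seats).
Remainders in descending order: Gamma 0.957, Zeta 0.377, Alpha 0.311, Epsilon 0.305, Delta 0.049.
The surplus seats go to Gamma, Zeta.

Delta=7, Gamma=14, Zeta=8, Epsilon=6, Alpha=8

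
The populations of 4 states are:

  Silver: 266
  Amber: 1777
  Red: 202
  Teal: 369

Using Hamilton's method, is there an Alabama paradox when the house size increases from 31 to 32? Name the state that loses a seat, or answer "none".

At 31 seats: Silver 3, Amber 21, Red 3, Teal 4.
At 32 seats: Silver 3, Amber 22, Red 2, Teal 5.
Red drops from 3 to 2.

Red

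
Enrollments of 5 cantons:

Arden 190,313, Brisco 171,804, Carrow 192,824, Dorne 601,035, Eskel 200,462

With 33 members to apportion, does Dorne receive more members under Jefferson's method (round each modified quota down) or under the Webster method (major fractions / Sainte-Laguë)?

Jefferson: Arden 4, Brisco 4, Carrow 5, Dorne 15, Eskel 5.
Webster: Arden 5, Brisco 4, Carrow 5, Dorne 14, Eskel 5.
Dorne gets 15 under Jefferson and 14 under Webster.

Jefferson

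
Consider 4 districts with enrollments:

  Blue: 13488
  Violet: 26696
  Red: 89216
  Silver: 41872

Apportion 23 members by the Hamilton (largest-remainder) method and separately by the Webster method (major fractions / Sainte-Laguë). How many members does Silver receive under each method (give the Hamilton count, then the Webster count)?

Hamilton: Blue 2, Violet 3, Red 12, Silver 6.
Webster: Blue 2, Violet 4, Red 12, Silver 5.
Silver gets 6 under Hamilton and 5 under Webster.

6 and 5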